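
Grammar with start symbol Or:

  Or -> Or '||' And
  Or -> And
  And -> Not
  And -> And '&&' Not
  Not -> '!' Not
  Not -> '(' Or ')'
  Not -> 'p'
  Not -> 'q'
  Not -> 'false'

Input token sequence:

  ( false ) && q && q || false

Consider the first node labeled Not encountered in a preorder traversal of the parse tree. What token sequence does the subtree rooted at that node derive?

( false )

[Or [Or [And [And [And [Not ( [Or [And [Not false]]] )]] && [Not q]] && [Not q]]] || [And [Not false]]]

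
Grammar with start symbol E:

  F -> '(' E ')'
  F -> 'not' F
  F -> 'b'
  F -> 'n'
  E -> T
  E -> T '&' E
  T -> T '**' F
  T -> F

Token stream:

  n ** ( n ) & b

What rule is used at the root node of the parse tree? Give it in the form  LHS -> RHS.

[E [T [T [F n]] ** [F ( [E [T [F n]]] )]] & [E [T [F b]]]]

E -> T '&' E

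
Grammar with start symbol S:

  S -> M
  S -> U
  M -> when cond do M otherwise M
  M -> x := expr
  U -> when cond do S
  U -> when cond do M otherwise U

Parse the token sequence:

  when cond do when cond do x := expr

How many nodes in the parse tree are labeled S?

[S [U when cond do [S [U when cond do [S [M x := expr]]]]]]

3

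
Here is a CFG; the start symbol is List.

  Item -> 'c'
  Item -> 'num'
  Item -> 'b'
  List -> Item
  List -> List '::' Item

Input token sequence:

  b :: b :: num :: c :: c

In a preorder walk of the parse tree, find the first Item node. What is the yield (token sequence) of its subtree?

b

[List [List [List [List [List [Item b]] :: [Item b]] :: [Item num]] :: [Item c]] :: [Item c]]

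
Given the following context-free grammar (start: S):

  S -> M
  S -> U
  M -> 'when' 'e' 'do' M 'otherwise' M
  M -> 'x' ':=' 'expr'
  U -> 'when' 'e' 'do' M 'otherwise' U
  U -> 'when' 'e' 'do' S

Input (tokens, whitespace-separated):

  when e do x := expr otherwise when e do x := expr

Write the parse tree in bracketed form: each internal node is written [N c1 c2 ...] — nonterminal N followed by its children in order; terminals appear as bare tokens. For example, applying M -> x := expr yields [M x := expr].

[S [U when e do [M x := expr] otherwise [U when e do [S [M x := expr]]]]]

S
U
when e do M otherwise U
when e do x := expr otherwise U
when e do x := expr otherwise when e do S
when e do x := expr otherwise when e do M
when e do x := expr otherwise when e do x := expr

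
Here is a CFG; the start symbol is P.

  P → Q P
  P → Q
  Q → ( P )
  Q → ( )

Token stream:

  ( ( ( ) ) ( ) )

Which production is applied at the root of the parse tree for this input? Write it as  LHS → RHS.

P → Q

[P [Q ( [P [Q ( [P [Q ( )]] )] [P [Q ( )]]] )]]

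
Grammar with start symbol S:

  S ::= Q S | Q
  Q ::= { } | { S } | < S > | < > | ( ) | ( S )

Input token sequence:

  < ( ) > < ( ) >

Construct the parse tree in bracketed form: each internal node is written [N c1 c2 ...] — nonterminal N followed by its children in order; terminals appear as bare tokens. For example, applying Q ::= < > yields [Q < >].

S
Q S
< S > S
< Q > S
< ( ) > S
< ( ) > Q
< ( ) > < S >
< ( ) > < Q >
< ( ) > < ( ) >

[S [Q < [S [Q ( )]] >] [S [Q < [S [Q ( )]] >]]]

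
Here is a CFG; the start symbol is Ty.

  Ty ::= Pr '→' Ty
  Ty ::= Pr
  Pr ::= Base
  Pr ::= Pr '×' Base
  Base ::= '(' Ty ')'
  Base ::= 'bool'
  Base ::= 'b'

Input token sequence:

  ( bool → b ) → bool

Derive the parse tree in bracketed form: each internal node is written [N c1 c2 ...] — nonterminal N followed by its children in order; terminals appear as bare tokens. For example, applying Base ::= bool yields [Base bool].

[Ty [Pr [Base ( [Ty [Pr [Base bool]] → [Ty [Pr [Base b]]]] )]] → [Ty [Pr [Base bool]]]]

Ty
Pr → Ty
Base → Ty
( Ty ) → Ty
( Pr → Ty ) → Ty
( Base → Ty ) → Ty
( bool → Ty ) → Ty
( bool → Pr ) → Ty
( bool → Base ) → Ty
( bool → b ) → Ty
( bool → b ) → Pr
( bool → b ) → Base
( bool → b ) → bool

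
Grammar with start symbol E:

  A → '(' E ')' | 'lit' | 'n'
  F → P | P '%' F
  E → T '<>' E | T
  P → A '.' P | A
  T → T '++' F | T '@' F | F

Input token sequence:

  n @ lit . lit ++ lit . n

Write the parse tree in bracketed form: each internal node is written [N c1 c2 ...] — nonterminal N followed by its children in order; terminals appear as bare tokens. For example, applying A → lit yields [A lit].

E
T
T ++ F
T @ F ++ F
F @ F ++ F
P @ F ++ F
A @ F ++ F
n @ F ++ F
n @ P ++ F
n @ A . P ++ F
n @ lit . P ++ F
n @ lit . A ++ F
n @ lit . lit ++ F
n @ lit . lit ++ P
n @ lit . lit ++ A . P
n @ lit . lit ++ lit . P
n @ lit . lit ++ lit . A
n @ lit . lit ++ lit . n

[E [T [T [T [F [P [A n]]]] @ [F [P [A lit] . [P [A lit]]]]] ++ [F [P [A lit] . [P [A n]]]]]]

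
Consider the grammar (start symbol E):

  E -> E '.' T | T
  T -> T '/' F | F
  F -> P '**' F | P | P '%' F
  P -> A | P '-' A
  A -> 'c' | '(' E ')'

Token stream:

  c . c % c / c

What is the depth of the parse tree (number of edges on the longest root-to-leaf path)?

7

[E [E [T [F [P [A c]]]]] . [T [T [F [P [A c]] % [F [P [A c]]]]] / [F [P [A c]]]]]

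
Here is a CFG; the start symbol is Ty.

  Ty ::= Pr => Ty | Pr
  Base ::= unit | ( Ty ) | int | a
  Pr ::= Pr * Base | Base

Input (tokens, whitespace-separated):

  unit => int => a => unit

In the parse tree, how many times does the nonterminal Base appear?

4

[Ty [Pr [Base unit]] => [Ty [Pr [Base int]] => [Ty [Pr [Base a]] => [Ty [Pr [Base unit]]]]]]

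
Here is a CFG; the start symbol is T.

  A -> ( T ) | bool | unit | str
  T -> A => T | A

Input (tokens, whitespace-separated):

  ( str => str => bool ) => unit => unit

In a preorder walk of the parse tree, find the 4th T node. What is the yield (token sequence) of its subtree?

bool

[T [A ( [T [A str] => [T [A str] => [T [A bool]]]] )] => [T [A unit] => [T [A unit]]]]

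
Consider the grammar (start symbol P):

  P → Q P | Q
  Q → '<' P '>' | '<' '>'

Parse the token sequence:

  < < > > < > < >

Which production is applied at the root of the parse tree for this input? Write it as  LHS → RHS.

P → Q P

[P [Q < [P [Q < >]] >] [P [Q < >] [P [Q < >]]]]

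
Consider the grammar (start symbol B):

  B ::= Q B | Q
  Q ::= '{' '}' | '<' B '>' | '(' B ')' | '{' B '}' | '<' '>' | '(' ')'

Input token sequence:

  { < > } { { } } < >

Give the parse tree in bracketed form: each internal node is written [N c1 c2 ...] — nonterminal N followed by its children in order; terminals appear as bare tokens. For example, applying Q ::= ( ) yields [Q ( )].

[B [Q { [B [Q < >]] }] [B [Q { [B [Q { }]] }] [B [Q < >]]]]

B
Q B
{ B } B
{ Q } B
{ < > } B
{ < > } Q B
{ < > } { B } B
{ < > } { Q } B
{ < > } { { } } B
{ < > } { { } } Q
{ < > } { { } } < >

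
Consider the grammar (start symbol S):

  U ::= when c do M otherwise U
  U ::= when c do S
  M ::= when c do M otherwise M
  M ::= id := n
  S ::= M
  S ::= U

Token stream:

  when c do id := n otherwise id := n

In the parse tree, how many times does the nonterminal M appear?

3

[S [M when c do [M id := n] otherwise [M id := n]]]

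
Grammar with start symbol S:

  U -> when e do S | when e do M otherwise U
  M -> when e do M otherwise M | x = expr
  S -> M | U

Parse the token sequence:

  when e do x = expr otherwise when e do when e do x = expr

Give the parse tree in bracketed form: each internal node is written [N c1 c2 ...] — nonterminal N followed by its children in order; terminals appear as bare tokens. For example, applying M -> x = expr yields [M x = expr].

S
U
when e do M otherwise U
when e do x = expr otherwise U
when e do x = expr otherwise when e do S
when e do x = expr otherwise when e do U
when e do x = expr otherwise when e do when e do S
when e do x = expr otherwise when e do when e do M
when e do x = expr otherwise when e do when e do x = expr

[S [U when e do [M x = expr] otherwise [U when e do [S [U when e do [S [M x = expr]]]]]]]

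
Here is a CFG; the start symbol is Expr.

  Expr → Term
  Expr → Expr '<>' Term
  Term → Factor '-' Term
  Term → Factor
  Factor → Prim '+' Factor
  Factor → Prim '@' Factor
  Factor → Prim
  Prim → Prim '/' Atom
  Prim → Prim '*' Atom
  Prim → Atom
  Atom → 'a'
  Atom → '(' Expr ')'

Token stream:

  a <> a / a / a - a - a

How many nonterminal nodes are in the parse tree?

[Expr [Expr [Term [Factor [Prim [Atom a]]]]] <> [Term [Factor [Prim [Prim [Prim [Atom a]] / [Atom a]] / [Atom a]]] - [Term [Factor [Prim [Atom a]]] - [Term [Factor [Prim [Atom a]]]]]]]

22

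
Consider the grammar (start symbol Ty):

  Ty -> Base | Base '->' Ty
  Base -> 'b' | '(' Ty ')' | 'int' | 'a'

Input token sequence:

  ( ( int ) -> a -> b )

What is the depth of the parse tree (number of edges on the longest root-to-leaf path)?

[Ty [Base ( [Ty [Base ( [Ty [Base int]] )] -> [Ty [Base a] -> [Ty [Base b]]]] )]]

6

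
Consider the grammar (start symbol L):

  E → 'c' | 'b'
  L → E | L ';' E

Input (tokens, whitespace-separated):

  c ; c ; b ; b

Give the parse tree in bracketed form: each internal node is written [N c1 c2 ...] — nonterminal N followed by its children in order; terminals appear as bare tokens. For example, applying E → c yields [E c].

L
L ; E
L ; E ; E
L ; E ; E ; E
E ; E ; E ; E
c ; E ; E ; E
c ; c ; E ; E
c ; c ; b ; E
c ; c ; b ; b

[L [L [L [L [E c]] ; [E c]] ; [E b]] ; [E b]]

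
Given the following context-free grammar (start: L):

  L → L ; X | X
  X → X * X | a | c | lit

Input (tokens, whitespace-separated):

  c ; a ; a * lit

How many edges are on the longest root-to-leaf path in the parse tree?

4

[L [L [L [X c]] ; [X a]] ; [X [X a] * [X lit]]]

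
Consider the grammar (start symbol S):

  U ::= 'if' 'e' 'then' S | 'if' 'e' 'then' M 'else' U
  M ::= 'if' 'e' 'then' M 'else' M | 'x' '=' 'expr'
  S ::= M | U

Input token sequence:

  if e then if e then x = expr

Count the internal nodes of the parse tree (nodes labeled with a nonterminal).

6

[S [U if e then [S [U if e then [S [M x = expr]]]]]]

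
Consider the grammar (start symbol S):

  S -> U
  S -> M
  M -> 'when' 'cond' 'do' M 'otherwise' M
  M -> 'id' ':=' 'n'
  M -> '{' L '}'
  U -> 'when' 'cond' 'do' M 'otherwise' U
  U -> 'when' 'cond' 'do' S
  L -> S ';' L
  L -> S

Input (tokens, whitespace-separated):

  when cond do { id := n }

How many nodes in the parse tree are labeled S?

3

[S [U when cond do [S [M { [L [S [M id := n]]] }]]]]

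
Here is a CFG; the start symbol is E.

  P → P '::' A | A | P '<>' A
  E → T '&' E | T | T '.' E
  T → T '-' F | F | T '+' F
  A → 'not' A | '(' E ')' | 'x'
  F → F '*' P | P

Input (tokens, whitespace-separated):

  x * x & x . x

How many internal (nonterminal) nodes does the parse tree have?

[E [T [F [F [P [A x]]] * [P [A x]]]] & [E [T [F [P [A x]]]] . [E [T [F [P [A x]]]]]]]

18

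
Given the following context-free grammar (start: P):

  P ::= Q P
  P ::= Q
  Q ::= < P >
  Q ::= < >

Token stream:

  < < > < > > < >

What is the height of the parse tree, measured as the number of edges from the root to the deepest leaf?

[P [Q < [P [Q < >] [P [Q < >]]] >] [P [Q < >]]]

5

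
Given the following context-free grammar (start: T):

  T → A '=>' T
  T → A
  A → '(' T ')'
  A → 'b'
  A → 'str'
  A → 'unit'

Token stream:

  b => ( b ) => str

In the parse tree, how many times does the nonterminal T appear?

[T [A b] => [T [A ( [T [A b]] )] => [T [A str]]]]

4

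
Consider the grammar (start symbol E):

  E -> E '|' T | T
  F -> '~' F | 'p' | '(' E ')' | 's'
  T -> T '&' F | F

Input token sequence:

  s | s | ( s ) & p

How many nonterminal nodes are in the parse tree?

14

[E [E [E [T [F s]]] | [T [F s]]] | [T [T [F ( [E [T [F s]]] )]] & [F p]]]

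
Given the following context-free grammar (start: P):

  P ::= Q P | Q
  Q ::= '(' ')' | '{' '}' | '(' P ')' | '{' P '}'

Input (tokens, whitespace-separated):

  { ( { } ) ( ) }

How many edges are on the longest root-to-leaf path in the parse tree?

6

[P [Q { [P [Q ( [P [Q { }]] )] [P [Q ( )]]] }]]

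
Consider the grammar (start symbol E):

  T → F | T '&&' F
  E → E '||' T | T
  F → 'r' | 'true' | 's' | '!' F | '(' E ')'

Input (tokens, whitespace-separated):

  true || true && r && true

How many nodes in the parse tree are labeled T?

4

[E [E [T [F true]]] || [T [T [T [F true]] && [F r]] && [F true]]]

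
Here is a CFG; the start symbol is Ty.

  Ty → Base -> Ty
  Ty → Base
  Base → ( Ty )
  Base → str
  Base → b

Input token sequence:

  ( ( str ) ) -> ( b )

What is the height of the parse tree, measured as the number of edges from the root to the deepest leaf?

6

[Ty [Base ( [Ty [Base ( [Ty [Base str]] )]] )] -> [Ty [Base ( [Ty [Base b]] )]]]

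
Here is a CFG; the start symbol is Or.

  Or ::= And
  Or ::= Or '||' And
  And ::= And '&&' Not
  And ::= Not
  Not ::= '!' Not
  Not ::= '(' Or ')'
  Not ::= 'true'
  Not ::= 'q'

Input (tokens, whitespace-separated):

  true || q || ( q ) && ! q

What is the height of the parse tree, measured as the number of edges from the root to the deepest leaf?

7

[Or [Or [Or [And [Not true]]] || [And [Not q]]] || [And [And [Not ( [Or [And [Not q]]] )]] && [Not ! [Not q]]]]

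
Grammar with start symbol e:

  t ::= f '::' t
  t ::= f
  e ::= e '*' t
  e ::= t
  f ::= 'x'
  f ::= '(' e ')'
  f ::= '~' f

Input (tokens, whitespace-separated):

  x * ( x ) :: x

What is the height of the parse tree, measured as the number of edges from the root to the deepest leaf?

[e [e [t [f x]]] * [t [f ( [e [t [f x]]] )] :: [t [f x]]]]

6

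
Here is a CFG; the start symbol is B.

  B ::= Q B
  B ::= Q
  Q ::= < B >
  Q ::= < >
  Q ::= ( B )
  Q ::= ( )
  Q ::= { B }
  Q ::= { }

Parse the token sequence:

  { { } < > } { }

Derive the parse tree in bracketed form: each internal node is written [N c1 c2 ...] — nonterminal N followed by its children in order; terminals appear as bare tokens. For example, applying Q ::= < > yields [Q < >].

B
Q B
{ B } B
{ Q B } B
{ { } B } B
{ { } Q } B
{ { } < > } B
{ { } < > } Q
{ { } < > } { }

[B [Q { [B [Q { }] [B [Q < >]]] }] [B [Q { }]]]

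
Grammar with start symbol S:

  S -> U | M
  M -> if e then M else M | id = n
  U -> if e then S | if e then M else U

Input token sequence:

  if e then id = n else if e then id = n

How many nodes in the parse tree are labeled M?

2

[S [U if e then [M id = n] else [U if e then [S [M id = n]]]]]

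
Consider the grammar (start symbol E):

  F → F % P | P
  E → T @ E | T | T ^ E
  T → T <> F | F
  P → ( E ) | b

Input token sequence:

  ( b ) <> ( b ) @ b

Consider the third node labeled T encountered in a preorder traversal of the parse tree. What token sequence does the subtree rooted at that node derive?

[E [T [T [F [P ( [E [T [F [P b]]]] )]]] <> [F [P ( [E [T [F [P b]]]] )]]] @ [E [T [F [P b]]]]]

b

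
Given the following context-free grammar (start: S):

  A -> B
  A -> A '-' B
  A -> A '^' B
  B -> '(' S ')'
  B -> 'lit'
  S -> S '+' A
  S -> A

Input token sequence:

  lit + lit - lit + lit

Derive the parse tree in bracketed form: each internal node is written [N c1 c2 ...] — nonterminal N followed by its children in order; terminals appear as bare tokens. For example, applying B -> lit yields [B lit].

[S [S [S [A [B lit]]] + [A [A [B lit]] - [B lit]]] + [A [B lit]]]

S
S + A
S + A + A
A + A + A
B + A + A
lit + A + A
lit + A - B + A
lit + B - B + A
lit + lit - B + A
lit + lit - lit + A
lit + lit - lit + B
lit + lit - lit + lit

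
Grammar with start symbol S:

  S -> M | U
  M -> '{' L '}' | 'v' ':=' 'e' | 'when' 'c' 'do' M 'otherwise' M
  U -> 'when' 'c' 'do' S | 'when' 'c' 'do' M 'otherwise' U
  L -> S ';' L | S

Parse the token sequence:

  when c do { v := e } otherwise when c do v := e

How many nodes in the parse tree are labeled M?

3

[S [U when c do [M { [L [S [M v := e]]] }] otherwise [U when c do [S [M v := e]]]]]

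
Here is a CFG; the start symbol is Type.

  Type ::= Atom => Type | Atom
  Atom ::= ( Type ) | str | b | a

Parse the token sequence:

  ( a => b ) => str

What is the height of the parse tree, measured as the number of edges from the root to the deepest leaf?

[Type [Atom ( [Type [Atom a] => [Type [Atom b]]] )] => [Type [Atom str]]]

5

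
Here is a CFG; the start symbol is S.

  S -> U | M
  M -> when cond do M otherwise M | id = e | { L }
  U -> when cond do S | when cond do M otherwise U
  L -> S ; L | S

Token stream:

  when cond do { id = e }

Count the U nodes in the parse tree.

[S [U when cond do [S [M { [L [S [M id = e]]] }]]]]

1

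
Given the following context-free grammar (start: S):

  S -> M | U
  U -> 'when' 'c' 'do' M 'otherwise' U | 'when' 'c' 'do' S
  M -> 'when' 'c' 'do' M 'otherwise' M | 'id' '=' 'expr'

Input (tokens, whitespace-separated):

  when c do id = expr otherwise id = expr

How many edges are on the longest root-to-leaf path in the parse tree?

[S [M when c do [M id = expr] otherwise [M id = expr]]]

3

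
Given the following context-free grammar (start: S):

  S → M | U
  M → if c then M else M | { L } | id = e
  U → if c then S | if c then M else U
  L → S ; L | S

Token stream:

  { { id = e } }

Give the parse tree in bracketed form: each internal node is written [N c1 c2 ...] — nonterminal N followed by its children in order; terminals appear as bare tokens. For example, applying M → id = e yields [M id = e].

S
M
{ L }
{ S }
{ M }
{ { L } }
{ { S } }
{ { M } }
{ { id = e } }

[S [M { [L [S [M { [L [S [M id = e]]] }]]] }]]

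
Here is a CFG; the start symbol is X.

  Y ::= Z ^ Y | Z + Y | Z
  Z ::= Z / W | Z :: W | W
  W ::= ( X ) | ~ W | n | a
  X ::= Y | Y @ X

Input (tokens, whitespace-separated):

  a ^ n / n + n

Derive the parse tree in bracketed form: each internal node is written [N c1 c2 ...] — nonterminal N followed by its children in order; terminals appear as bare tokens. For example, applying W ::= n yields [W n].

[X [Y [Z [W a]] ^ [Y [Z [Z [W n]] / [W n]] + [Y [Z [W n]]]]]]

X
Y
Z ^ Y
W ^ Y
a ^ Y
a ^ Z + Y
a ^ Z / W + Y
a ^ W / W + Y
a ^ n / W + Y
a ^ n / n + Y
a ^ n / n + Z
a ^ n / n + W
a ^ n / n + n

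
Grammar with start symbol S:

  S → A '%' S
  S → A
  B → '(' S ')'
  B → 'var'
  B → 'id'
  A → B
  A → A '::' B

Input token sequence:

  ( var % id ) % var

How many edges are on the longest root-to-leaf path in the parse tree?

[S [A [B ( [S [A [B var]] % [S [A [B id]]]] )]] % [S [A [B var]]]]

7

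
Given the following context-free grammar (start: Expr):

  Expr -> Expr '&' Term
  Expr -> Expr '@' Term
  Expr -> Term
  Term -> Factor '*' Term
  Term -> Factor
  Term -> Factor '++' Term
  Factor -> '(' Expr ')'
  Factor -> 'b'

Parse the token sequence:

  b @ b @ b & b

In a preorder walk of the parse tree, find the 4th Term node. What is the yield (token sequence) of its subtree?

[Expr [Expr [Expr [Expr [Term [Factor b]]] @ [Term [Factor b]]] @ [Term [Factor b]]] & [Term [Factor b]]]

b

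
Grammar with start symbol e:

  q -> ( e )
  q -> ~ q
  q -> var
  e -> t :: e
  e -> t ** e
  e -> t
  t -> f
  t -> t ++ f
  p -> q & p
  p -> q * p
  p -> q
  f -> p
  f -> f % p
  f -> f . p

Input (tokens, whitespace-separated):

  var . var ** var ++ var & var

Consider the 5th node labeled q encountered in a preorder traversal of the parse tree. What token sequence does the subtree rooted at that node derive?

[e [t [f [f [p [q var]]] . [p [q var]]]] ** [e [t [t [f [p [q var]]]] ++ [f [p [q var] & [p [q var]]]]]]]

var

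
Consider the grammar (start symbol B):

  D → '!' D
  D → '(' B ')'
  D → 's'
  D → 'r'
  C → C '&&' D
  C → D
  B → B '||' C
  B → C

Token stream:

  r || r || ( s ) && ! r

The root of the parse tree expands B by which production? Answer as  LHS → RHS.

B → B '||' C

[B [B [B [C [D r]]] || [C [D r]]] || [C [C [D ( [B [C [D s]]] )]] && [D ! [D r]]]]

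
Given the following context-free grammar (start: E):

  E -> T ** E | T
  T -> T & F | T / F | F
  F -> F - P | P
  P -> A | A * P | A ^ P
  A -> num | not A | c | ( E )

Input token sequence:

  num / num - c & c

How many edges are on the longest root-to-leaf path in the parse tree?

7

[E [T [T [T [F [P [A num]]]] / [F [F [P [A num]]] - [P [A c]]]] & [F [P [A c]]]]]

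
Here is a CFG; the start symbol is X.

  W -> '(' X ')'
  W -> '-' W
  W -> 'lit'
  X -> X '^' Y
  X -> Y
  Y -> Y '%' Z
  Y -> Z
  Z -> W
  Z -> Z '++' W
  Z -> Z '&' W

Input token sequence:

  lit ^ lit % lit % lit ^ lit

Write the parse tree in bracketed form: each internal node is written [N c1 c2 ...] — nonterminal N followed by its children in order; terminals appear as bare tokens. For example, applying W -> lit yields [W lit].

[X [X [X [Y [Z [W lit]]]] ^ [Y [Y [Y [Z [W lit]]] % [Z [W lit]]] % [Z [W lit]]]] ^ [Y [Z [W lit]]]]

X
X ^ Y
X ^ Y ^ Y
Y ^ Y ^ Y
Z ^ Y ^ Y
W ^ Y ^ Y
lit ^ Y ^ Y
lit ^ Y % Z ^ Y
lit ^ Y % Z % Z ^ Y
lit ^ Z % Z % Z ^ Y
lit ^ W % Z % Z ^ Y
lit ^ lit % Z % Z ^ Y
lit ^ lit % W % Z ^ Y
lit ^ lit % lit % Z ^ Y
lit ^ lit % lit % W ^ Y
lit ^ lit % lit % lit ^ Y
lit ^ lit % lit % lit ^ Z
lit ^ lit % lit % lit ^ W
lit ^ lit % lit % lit ^ lit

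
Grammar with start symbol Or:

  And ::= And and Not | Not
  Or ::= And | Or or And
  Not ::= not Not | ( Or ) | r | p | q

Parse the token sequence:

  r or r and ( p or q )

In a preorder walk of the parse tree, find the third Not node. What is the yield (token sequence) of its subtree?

( p or q )

[Or [Or [And [Not r]]] or [And [And [Not r]] and [Not ( [Or [Or [And [Not p]]] or [And [Not q]]] )]]]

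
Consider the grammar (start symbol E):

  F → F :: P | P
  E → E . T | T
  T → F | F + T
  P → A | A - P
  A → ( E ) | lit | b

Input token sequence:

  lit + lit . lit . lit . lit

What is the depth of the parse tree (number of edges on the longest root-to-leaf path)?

[E [E [E [E [T [F [P [A lit]]] + [T [F [P [A lit]]]]]] . [T [F [P [A lit]]]]] . [T [F [P [A lit]]]]] . [T [F [P [A lit]]]]]

9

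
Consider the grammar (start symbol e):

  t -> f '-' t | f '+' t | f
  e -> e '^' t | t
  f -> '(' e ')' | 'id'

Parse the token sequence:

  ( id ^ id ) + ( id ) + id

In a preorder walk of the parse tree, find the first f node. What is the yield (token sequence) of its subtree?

[e [t [f ( [e [e [t [f id]]] ^ [t [f id]]] )] + [t [f ( [e [t [f id]]] )] + [t [f id]]]]]

( id ^ id )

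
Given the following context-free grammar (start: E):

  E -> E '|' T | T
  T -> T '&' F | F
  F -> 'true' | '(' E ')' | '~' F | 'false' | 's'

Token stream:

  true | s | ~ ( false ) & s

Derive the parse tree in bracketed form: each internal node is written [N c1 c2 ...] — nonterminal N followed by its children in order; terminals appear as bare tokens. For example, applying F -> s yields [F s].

E
E | T
E | T | T
T | T | T
F | T | T
true | T | T
true | F | T
true | s | T
true | s | T & F
true | s | F & F
true | s | ~ F & F
true | s | ~ ( E ) & F
true | s | ~ ( T ) & F
true | s | ~ ( F ) & F
true | s | ~ ( false ) & F
true | s | ~ ( false ) & s

[E [E [E [T [F true]]] | [T [F s]]] | [T [T [F ~ [F ( [E [T [F false]]] )]]] & [F s]]]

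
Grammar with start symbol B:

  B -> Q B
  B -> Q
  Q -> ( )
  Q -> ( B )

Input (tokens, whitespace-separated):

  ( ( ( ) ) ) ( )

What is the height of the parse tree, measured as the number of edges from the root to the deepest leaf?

[B [Q ( [B [Q ( [B [Q ( )]] )]] )] [B [Q ( )]]]

6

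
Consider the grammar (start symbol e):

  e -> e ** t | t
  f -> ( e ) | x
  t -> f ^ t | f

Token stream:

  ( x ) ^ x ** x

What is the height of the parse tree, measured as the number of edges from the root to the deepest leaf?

7

[e [e [t [f ( [e [t [f x]]] )] ^ [t [f x]]]] ** [t [f x]]]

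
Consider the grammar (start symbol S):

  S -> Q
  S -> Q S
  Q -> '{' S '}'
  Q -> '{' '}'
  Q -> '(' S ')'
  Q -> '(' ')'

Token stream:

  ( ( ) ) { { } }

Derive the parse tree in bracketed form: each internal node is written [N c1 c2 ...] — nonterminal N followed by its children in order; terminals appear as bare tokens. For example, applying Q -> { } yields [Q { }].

S
Q S
( S ) S
( Q ) S
( ( ) ) S
( ( ) ) Q
( ( ) ) { S }
( ( ) ) { Q }
( ( ) ) { { } }

[S [Q ( [S [Q ( )]] )] [S [Q { [S [Q { }]] }]]]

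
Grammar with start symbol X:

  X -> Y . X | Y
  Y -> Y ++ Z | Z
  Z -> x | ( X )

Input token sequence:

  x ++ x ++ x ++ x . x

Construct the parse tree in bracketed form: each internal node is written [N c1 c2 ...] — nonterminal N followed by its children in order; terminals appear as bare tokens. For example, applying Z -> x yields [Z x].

X
Y . X
Y ++ Z . X
Y ++ Z ++ Z . X
Y ++ Z ++ Z ++ Z . X
Z ++ Z ++ Z ++ Z . X
x ++ Z ++ Z ++ Z . X
x ++ x ++ Z ++ Z . X
x ++ x ++ x ++ Z . X
x ++ x ++ x ++ x . X
x ++ x ++ x ++ x . Y
x ++ x ++ x ++ x . Z
x ++ x ++ x ++ x . x

[X [Y [Y [Y [Y [Z x]] ++ [Z x]] ++ [Z x]] ++ [Z x]] . [X [Y [Z x]]]]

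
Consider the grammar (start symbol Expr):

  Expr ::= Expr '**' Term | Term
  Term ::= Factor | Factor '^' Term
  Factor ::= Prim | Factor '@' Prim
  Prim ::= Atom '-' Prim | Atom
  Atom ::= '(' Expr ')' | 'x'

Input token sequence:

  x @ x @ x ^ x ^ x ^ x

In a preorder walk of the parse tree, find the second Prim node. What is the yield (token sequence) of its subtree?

x

[Expr [Term [Factor [Factor [Factor [Prim [Atom x]]] @ [Prim [Atom x]]] @ [Prim [Atom x]]] ^ [Term [Factor [Prim [Atom x]]] ^ [Term [Factor [Prim [Atom x]]] ^ [Term [Factor [Prim [Atom x]]]]]]]]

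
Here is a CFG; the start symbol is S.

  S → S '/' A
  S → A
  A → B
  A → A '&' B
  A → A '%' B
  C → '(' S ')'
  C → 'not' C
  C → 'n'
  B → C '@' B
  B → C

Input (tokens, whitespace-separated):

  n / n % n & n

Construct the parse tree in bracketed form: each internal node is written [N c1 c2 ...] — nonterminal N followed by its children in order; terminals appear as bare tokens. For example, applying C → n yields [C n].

[S [S [A [B [C n]]]] / [A [A [A [B [C n]]] % [B [C n]]] & [B [C n]]]]

S
S / A
A / A
B / A
C / A
n / A
n / A & B
n / A % B & B
n / B % B & B
n / C % B & B
n / n % B & B
n / n % C & B
n / n % n & B
n / n % n & C
n / n % n & n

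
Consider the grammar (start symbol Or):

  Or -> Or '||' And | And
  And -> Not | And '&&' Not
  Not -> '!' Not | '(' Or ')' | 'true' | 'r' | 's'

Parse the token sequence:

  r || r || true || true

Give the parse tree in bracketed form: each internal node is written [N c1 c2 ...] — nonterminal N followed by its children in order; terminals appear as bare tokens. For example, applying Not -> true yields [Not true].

Or
Or || And
Or || And || And
Or || And || And || And
And || And || And || And
Not || And || And || And
r || And || And || And
r || Not || And || And
r || r || And || And
r || r || Not || And
r || r || true || And
r || r || true || Not
r || r || true || true

[Or [Or [Or [Or [And [Not r]]] || [And [Not r]]] || [And [Not true]]] || [And [Not true]]]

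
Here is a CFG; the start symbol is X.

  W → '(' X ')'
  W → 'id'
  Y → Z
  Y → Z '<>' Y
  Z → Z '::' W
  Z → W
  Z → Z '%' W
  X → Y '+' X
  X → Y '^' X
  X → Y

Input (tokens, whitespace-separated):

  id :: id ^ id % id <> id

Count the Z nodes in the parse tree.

5

[X [Y [Z [Z [W id]] :: [W id]]] ^ [X [Y [Z [Z [W id]] % [W id]] <> [Y [Z [W id]]]]]]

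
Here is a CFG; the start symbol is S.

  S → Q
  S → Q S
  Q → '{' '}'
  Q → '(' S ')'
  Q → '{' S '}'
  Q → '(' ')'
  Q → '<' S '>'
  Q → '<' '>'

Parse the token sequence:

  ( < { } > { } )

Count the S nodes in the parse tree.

4

[S [Q ( [S [Q < [S [Q { }]] >] [S [Q { }]]] )]]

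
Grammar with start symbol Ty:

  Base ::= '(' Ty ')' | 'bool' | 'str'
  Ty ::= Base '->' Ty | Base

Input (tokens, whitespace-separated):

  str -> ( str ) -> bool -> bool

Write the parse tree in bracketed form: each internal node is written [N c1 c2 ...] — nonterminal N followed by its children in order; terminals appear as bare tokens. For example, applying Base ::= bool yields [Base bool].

Ty
Base -> Ty
str -> Ty
str -> Base -> Ty
str -> ( Ty ) -> Ty
str -> ( Base ) -> Ty
str -> ( str ) -> Ty
str -> ( str ) -> Base -> Ty
str -> ( str ) -> bool -> Ty
str -> ( str ) -> bool -> Base
str -> ( str ) -> bool -> bool

[Ty [Base str] -> [Ty [Base ( [Ty [Base str]] )] -> [Ty [Base bool] -> [Ty [Base bool]]]]]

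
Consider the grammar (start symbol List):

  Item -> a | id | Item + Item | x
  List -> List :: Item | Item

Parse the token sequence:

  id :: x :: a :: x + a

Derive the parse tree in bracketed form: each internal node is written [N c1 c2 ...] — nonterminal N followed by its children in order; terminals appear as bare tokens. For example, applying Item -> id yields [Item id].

[List [List [List [List [Item id]] :: [Item x]] :: [Item a]] :: [Item [Item x] + [Item a]]]

List
List :: Item
List :: Item :: Item
List :: Item :: Item :: Item
Item :: Item :: Item :: Item
id :: Item :: Item :: Item
id :: x :: Item :: Item
id :: x :: a :: Item
id :: x :: a :: Item + Item
id :: x :: a :: x + Item
id :: x :: a :: x + a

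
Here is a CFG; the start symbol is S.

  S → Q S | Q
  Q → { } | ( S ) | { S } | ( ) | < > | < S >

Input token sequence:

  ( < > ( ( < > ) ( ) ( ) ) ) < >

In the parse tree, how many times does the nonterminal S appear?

8

[S [Q ( [S [Q < >] [S [Q ( [S [Q ( [S [Q < >]] )] [S [Q ( )] [S [Q ( )]]]] )]]] )] [S [Q < >]]]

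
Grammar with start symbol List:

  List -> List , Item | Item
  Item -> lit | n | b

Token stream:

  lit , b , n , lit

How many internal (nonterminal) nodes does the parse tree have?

8

[List [List [List [List [Item lit]] , [Item b]] , [Item n]] , [Item lit]]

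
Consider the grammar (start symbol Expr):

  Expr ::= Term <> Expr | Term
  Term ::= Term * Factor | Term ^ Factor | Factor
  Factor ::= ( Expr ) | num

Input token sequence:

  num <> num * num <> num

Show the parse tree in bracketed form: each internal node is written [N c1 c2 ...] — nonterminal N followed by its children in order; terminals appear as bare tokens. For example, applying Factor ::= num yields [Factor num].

[Expr [Term [Factor num]] <> [Expr [Term [Term [Factor num]] * [Factor num]] <> [Expr [Term [Factor num]]]]]

Expr
Term <> Expr
Factor <> Expr
num <> Expr
num <> Term <> Expr
num <> Term * Factor <> Expr
num <> Factor * Factor <> Expr
num <> num * Factor <> Expr
num <> num * num <> Expr
num <> num * num <> Term
num <> num * num <> Factor
num <> num * num <> num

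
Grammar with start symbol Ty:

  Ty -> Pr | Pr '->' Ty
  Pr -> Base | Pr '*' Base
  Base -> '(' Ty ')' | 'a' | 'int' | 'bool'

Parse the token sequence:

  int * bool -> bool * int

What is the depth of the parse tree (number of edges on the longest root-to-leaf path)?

[Ty [Pr [Pr [Base int]] * [Base bool]] -> [Ty [Pr [Pr [Base bool]] * [Base int]]]]

5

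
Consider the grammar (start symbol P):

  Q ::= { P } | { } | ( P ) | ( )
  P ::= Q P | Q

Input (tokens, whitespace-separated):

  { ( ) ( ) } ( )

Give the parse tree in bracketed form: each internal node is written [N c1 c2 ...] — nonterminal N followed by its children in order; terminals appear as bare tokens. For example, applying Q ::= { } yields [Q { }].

P
Q P
{ P } P
{ Q P } P
{ ( ) P } P
{ ( ) Q } P
{ ( ) ( ) } P
{ ( ) ( ) } Q
{ ( ) ( ) } ( )

[P [Q { [P [Q ( )] [P [Q ( )]]] }] [P [Q ( )]]]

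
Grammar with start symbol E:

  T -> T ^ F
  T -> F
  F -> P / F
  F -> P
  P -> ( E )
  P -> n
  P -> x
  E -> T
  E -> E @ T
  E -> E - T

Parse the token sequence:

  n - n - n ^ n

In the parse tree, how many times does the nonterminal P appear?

[E [E [E [T [F [P n]]]] - [T [F [P n]]]] - [T [T [F [P n]]] ^ [F [P n]]]]

4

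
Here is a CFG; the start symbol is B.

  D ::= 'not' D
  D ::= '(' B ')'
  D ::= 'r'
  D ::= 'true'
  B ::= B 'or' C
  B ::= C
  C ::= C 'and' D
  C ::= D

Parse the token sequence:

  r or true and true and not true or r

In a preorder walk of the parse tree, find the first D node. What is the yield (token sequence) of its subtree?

[B [B [B [C [D r]]] or [C [C [C [D true]] and [D true]] and [D not [D true]]]] or [C [D r]]]

r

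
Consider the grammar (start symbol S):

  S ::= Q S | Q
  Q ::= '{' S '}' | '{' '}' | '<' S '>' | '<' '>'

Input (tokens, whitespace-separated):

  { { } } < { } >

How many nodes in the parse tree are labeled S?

4

[S [Q { [S [Q { }]] }] [S [Q < [S [Q { }]] >]]]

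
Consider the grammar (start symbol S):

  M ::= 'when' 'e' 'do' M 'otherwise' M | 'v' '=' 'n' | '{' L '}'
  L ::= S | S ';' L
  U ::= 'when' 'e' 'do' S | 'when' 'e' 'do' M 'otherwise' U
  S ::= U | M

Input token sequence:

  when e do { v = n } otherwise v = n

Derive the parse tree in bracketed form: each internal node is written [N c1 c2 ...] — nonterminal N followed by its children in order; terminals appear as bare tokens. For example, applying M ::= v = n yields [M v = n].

S
M
when e do M otherwise M
when e do { L } otherwise M
when e do { S } otherwise M
when e do { M } otherwise M
when e do { v = n } otherwise M
when e do { v = n } otherwise v = n

[S [M when e do [M { [L [S [M v = n]]] }] otherwise [M v = n]]]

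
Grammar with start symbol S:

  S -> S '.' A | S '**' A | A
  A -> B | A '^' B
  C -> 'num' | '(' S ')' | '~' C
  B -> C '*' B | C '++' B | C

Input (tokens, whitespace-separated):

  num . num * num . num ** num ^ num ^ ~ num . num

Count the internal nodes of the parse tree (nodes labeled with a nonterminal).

29

[S [S [S [S [S [A [B [C num]]]] . [A [B [C num] * [B [C num]]]]] . [A [B [C num]]]] ** [A [A [A [B [C num]]] ^ [B [C num]]] ^ [B [C ~ [C num]]]]] . [A [B [C num]]]]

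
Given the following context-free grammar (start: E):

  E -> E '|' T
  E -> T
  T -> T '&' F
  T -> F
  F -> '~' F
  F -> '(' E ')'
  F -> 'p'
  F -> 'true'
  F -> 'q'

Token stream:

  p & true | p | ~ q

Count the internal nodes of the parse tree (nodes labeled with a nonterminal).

12

[E [E [E [T [T [F p]] & [F true]]] | [T [F p]]] | [T [F ~ [F q]]]]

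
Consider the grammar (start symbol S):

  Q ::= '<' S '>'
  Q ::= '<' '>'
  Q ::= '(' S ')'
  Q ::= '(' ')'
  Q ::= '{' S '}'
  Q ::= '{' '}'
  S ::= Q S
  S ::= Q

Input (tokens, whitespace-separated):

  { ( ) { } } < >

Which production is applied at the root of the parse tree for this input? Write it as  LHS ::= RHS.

[S [Q { [S [Q ( )] [S [Q { }]]] }] [S [Q < >]]]

S ::= Q S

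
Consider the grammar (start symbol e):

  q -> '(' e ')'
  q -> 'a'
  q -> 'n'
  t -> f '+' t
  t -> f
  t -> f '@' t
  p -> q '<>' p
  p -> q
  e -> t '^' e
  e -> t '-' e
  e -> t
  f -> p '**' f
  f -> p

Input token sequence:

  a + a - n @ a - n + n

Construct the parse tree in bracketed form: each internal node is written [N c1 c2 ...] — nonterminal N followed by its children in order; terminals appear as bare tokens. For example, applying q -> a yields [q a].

[e [t [f [p [q a]]] + [t [f [p [q a]]]]] - [e [t [f [p [q n]]] @ [t [f [p [q a]]]]] - [e [t [f [p [q n]]] + [t [f [p [q n]]]]]]]]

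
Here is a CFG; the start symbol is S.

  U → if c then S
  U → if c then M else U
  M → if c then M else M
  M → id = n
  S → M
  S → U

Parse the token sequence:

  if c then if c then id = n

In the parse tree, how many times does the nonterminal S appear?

[S [U if c then [S [U if c then [S [M id = n]]]]]]

3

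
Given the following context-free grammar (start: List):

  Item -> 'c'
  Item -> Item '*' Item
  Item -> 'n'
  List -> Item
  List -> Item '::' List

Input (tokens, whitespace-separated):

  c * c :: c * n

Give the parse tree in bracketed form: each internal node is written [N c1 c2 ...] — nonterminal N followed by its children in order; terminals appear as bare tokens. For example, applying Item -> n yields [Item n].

List
Item :: List
Item * Item :: List
c * Item :: List
c * c :: List
c * c :: Item
c * c :: Item * Item
c * c :: c * Item
c * c :: c * n

[List [Item [Item c] * [Item c]] :: [List [Item [Item c] * [Item n]]]]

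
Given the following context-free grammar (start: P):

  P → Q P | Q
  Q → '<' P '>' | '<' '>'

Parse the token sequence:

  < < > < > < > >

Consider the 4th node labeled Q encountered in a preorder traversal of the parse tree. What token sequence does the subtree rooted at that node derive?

[P [Q < [P [Q < >] [P [Q < >] [P [Q < >]]]] >]]

< >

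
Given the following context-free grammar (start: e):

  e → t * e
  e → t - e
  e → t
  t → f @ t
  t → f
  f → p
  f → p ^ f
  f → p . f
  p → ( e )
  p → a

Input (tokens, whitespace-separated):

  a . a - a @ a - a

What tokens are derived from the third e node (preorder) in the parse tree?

[e [t [f [p a] . [f [p a]]]] - [e [t [f [p a]] @ [t [f [p a]]]] - [e [t [f [p a]]]]]]

a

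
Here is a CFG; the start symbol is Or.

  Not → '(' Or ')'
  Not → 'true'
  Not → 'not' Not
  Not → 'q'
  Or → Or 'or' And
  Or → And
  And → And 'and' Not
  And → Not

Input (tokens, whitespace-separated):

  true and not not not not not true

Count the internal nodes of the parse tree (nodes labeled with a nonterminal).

10

[Or [And [And [Not true]] and [Not not [Not not [Not not [Not not [Not not [Not true]]]]]]]]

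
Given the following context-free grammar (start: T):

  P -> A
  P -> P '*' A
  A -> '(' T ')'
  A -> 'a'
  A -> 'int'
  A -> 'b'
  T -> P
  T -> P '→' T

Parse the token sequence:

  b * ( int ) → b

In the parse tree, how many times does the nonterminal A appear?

[T [P [P [A b]] * [A ( [T [P [A int]]] )]] → [T [P [A b]]]]

4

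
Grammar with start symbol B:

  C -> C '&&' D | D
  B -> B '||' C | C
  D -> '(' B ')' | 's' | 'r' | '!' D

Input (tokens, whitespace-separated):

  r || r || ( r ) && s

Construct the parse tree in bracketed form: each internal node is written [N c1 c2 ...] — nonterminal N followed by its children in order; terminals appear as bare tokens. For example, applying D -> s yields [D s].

[B [B [B [C [D r]]] || [C [D r]]] || [C [C [D ( [B [C [D r]]] )]] && [D s]]]

B
B || C
B || C || C
C || C || C
D || C || C
r || C || C
r || D || C
r || r || C
r || r || C && D
r || r || D && D
r || r || ( B ) && D
r || r || ( C ) && D
r || r || ( D ) && D
r || r || ( r ) && D
r || r || ( r ) && s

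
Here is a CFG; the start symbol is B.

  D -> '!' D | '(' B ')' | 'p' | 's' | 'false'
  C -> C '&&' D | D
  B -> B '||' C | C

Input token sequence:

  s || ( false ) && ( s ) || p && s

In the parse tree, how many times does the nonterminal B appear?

5

[B [B [B [C [D s]]] || [C [C [D ( [B [C [D false]]] )]] && [D ( [B [C [D s]]] )]]] || [C [C [D p]] && [D s]]]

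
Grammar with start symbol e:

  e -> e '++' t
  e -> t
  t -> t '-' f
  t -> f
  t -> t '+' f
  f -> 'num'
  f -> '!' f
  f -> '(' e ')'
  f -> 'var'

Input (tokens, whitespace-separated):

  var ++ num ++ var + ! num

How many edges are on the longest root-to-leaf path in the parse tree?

[e [e [e [t [f var]]] ++ [t [f num]]] ++ [t [t [f var]] + [f ! [f num]]]]

5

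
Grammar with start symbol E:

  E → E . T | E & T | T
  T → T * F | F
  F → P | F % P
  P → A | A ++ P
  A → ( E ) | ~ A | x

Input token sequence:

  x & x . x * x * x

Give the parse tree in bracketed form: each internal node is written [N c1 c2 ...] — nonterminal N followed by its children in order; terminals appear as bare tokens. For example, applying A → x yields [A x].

E
E . T
E & T . T
T & T . T
F & T . T
P & T . T
A & T . T
x & T . T
x & F . T
x & P . T
x & A . T
x & x . T
x & x . T * F
x & x . T * F * F
x & x . F * F * F
x & x . P * F * F
x & x . A * F * F
x & x . x * F * F
x & x . x * P * F
x & x . x * A * F
x & x . x * x * F
x & x . x * x * P
x & x . x * x * A
x & x . x * x * x

[E [E [E [T [F [P [A x]]]]] & [T [F [P [A x]]]]] . [T [T [T [F [P [A x]]]] * [F [P [A x]]]] * [F [P [A x]]]]]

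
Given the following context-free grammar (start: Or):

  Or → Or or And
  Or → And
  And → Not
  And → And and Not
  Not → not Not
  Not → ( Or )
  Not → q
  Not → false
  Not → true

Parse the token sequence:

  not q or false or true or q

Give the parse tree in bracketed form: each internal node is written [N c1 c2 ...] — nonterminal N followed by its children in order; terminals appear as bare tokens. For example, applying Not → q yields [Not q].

[Or [Or [Or [Or [And [Not not [Not q]]]] or [And [Not false]]] or [And [Not true]]] or [And [Not q]]]

Or
Or or And
Or or And or And
Or or And or And or And
And or And or And or And
Not or And or And or And
not Not or And or And or And
not q or And or And or And
not q or Not or And or And
not q or false or And or And
not q or false or Not or And
not q or false or true or And
not q or false or true or Not
not q or false or true or q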